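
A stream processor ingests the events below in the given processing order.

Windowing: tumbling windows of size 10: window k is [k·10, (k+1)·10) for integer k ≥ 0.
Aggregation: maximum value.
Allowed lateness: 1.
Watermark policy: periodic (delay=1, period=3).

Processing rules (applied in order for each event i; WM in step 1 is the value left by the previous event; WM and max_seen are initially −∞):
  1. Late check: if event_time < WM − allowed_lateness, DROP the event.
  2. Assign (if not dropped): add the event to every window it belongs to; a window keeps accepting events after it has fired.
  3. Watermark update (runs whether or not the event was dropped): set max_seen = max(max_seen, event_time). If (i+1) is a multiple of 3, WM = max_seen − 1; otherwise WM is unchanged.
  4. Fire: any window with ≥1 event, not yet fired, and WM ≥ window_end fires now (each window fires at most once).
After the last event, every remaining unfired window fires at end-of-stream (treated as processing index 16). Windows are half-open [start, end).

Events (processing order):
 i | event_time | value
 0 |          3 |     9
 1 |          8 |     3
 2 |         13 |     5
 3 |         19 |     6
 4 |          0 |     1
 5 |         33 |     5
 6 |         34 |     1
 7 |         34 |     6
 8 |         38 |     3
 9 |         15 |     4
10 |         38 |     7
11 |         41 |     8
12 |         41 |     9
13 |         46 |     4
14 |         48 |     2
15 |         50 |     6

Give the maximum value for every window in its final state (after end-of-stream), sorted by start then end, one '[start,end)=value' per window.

[0,10)=9 [10,20)=6 [30,40)=7 [40,50)=9 [50,60)=6

i=0 t=3 v=9: → [0,10); WM=−∞
i=1 t=8 v=3: → [0,10); WM=−∞
i=2 t=13 v=5: → [10,20); WM=12; [0,10) fires=9
i=3 t=19 v=6: → [10,20); WM=12
i=4 t=0 v=1: DROP (t<12-1); WM=12
i=5 t=33 v=5: → [30,40); WM=32; [10,20) fires=6
i=6 t=34 v=1: → [30,40); WM=32
i=7 t=34 v=6: → [30,40); WM=32
i=8 t=38 v=3: → [30,40); WM=37
i=9 t=15 v=4: DROP (t<37-1); WM=37
i=10 t=38 v=7: → [30,40); WM=37
i=11 t=41 v=8: → [40,50); WM=40; [30,40) fires=7
i=12 t=41 v=9: → [40,50); WM=40
i=13 t=46 v=4: → [40,50); WM=40
i=14 t=48 v=2: → [40,50); WM=47
i=15 t=50 v=6: → [50,60); WM=47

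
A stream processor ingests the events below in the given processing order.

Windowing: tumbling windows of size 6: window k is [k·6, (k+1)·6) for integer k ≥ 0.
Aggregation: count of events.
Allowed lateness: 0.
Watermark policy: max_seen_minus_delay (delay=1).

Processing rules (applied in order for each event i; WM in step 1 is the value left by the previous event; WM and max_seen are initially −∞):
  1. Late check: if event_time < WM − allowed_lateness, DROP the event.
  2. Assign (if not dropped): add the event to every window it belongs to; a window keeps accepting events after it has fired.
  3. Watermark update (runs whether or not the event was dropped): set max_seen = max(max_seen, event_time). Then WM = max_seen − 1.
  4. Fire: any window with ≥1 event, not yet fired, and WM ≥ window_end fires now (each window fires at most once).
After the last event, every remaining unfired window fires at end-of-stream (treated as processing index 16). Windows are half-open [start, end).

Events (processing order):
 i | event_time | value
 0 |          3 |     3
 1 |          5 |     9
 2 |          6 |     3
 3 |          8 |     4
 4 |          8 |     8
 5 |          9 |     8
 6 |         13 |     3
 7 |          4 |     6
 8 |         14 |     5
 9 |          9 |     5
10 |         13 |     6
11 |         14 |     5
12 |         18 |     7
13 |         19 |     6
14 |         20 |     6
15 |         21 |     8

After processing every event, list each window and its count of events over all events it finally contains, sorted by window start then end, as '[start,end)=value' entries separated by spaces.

[0,6)=2 [6,12)=4 [12,18)=4 [18,24)=4

i=0 t=3 v=3: → [0,6); WM=2
i=1 t=5 v=9: → [0,6); WM=4
i=2 t=6 v=3: → [6,12); WM=5
i=3 t=8 v=4: → [6,12); WM=7; [0,6) fires=2
i=4 t=8 v=8: → [6,12); WM=7
i=5 t=9 v=8: → [6,12); WM=8
i=6 t=13 v=3: → [12,18); WM=12; [6,12) fires=4
i=7 t=4 v=6: DROP (t<12-0); WM=12
i=8 t=14 v=5: → [12,18); WM=13
i=9 t=9 v=5: DROP (t<13-0); WM=13
i=10 t=13 v=6: → [12,18); WM=13
i=11 t=14 v=5: → [12,18); WM=13
i=12 t=18 v=7: → [18,24); WM=17
i=13 t=19 v=6: → [18,24); WM=18; [12,18) fires=4
i=14 t=20 v=6: → [18,24); WM=19
i=15 t=21 v=8: → [18,24); WM=20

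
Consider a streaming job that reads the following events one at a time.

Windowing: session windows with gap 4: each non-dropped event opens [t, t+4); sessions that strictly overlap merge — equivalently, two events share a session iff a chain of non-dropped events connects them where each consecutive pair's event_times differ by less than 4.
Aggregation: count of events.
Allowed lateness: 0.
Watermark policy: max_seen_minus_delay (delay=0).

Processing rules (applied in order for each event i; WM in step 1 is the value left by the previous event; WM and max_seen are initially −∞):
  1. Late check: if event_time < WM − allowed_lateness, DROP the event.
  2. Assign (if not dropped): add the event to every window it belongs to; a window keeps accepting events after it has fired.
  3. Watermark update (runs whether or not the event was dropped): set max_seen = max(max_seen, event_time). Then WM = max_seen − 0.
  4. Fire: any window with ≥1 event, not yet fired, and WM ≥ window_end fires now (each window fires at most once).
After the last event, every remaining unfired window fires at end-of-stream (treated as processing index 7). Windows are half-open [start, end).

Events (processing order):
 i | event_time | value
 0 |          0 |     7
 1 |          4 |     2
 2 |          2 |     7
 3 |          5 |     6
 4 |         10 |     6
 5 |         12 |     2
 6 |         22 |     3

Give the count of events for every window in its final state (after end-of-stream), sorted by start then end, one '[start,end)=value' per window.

i=0 t=0 v=7: → [0,4); WM=0
i=1 t=4 v=2: → [4,8); WM=4
i=2 t=2 v=7: DROP (t<4-0); WM=4
i=3 t=5 v=6: → [4,9); WM=5
i=4 t=10 v=6: → [10,14); WM=10
i=5 t=12 v=2: → [10,16); WM=12
i=6 t=22 v=3: → [22,26); WM=22

[0,4)=1 [4,9)=2 [10,16)=2 [22,26)=1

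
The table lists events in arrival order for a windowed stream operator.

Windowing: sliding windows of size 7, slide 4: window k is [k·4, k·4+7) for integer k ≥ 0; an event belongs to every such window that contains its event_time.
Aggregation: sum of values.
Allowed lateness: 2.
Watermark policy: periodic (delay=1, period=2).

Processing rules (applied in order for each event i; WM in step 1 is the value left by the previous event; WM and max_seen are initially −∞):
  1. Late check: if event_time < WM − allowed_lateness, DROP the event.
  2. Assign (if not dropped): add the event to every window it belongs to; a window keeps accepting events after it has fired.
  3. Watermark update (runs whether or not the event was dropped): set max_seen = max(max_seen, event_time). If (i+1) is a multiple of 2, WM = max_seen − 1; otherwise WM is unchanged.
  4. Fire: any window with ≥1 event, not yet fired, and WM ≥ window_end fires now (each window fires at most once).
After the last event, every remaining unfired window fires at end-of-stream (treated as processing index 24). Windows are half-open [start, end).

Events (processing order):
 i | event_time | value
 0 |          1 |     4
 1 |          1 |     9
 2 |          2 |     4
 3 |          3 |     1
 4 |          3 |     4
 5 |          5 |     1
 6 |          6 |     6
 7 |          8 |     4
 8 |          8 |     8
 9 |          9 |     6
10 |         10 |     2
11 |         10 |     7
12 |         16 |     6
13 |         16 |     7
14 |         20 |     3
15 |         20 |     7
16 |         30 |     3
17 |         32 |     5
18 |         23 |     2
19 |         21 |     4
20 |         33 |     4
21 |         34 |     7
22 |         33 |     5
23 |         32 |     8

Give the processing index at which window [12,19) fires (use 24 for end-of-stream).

15

i=0 t=1 v=4: → [0,7); WM=−∞
i=1 t=1 v=9: → [0,7); WM=0
i=2 t=2 v=4: → [0,7); WM=0
i=3 t=3 v=1: → [0,7); WM=2
i=4 t=3 v=4: → [0,7); WM=2
i=5 t=5 v=1: → [4,11),[0,7); WM=4
i=6 t=6 v=6: → [4,11),[0,7); WM=4
i=7 t=8 v=4: → [8,15),[4,11); WM=7; [0,7) fires=29
i=8 t=8 v=8: → [8,15),[4,11); WM=7
i=9 t=9 v=6: → [8,15),[4,11); WM=8
i=10 t=10 v=2: → [8,15),[4,11); WM=8
i=11 t=10 v=7: → [8,15),[4,11); WM=9
i=12 t=16 v=6: → [16,23),[12,19); WM=9
i=13 t=16 v=7: → [16,23),[12,19); WM=15; [4,11) fires=34 [8,15) fires=27
i=14 t=20 v=3: → [20,27),[16,23); WM=15
i=15 t=20 v=7: → [20,27),[16,23); WM=19; [12,19) fires=13
i=16 t=30 v=3: → [28,35),[24,31); WM=19
i=17 t=32 v=5: → [32,39),[28,35); WM=31; [16,23) fires=23 [20,27) fires=10 [24,31) fires=3
i=18 t=23 v=2: DROP (t<31-2); WM=31
i=19 t=21 v=4: DROP (t<31-2); WM=31
i=20 t=33 v=4: → [32,39),[28,35); WM=31
i=21 t=34 v=7: → [32,39),[28,35); WM=33
i=22 t=33 v=5: → [32,39),[28,35); WM=33
i=23 t=32 v=8: → [32,39),[28,35); WM=33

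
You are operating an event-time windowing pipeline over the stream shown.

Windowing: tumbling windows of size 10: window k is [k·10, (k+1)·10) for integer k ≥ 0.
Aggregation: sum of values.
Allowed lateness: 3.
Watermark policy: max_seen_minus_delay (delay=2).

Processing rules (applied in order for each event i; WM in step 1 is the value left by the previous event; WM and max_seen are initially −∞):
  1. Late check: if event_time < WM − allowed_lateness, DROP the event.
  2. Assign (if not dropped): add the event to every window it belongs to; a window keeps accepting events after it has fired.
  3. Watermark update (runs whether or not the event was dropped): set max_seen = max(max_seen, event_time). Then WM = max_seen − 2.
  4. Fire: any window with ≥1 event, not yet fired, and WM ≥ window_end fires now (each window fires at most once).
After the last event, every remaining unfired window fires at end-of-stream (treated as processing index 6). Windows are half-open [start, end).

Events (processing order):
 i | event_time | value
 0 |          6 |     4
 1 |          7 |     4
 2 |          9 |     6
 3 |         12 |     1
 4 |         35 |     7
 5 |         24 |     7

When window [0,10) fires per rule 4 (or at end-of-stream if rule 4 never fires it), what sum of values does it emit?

i=0 t=6 v=4: → [0,10); WM=4
i=1 t=7 v=4: → [0,10); WM=5
i=2 t=9 v=6: → [0,10); WM=7
i=3 t=12 v=1: → [10,20); WM=10; [0,10) fires=14
i=4 t=35 v=7: → [30,40); WM=33; [10,20) fires=1
i=5 t=24 v=7: DROP (t<33-3); WM=33

14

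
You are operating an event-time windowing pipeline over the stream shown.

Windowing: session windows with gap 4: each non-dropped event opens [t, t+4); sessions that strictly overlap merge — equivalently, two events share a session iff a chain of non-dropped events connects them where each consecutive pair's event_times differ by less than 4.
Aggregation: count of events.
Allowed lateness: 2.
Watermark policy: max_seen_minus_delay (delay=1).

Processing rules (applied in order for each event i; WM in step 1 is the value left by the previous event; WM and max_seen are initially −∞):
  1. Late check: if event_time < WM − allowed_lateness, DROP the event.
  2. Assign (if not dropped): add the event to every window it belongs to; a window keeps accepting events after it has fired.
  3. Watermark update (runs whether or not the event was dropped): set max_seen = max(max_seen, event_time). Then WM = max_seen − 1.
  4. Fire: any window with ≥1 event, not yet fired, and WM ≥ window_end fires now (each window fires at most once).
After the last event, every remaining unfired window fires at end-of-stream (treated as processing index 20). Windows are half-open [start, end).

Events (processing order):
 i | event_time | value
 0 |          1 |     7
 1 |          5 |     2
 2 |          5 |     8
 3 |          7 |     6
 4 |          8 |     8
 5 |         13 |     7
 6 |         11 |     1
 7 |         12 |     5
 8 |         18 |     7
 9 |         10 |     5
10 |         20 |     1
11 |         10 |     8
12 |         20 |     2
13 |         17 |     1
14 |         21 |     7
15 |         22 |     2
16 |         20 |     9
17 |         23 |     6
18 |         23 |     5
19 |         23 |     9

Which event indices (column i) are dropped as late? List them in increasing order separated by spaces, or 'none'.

i=0 t=1 v=7: → [1,5); WM=0
i=1 t=5 v=2: → [5,9); WM=4
i=2 t=5 v=8: → [5,9); WM=4
i=3 t=7 v=6: → [5,11); WM=6
i=4 t=8 v=8: → [5,12); WM=7
i=5 t=13 v=7: → [13,17); WM=12
i=6 t=11 v=1: → [5,17); WM=12
i=7 t=12 v=5: → [5,17); WM=12
i=8 t=18 v=7: → [18,22); WM=17
i=9 t=10 v=5: DROP (t<17-2); WM=17
i=10 t=20 v=1: → [18,24); WM=19
i=11 t=10 v=8: DROP (t<19-2); WM=19
i=12 t=20 v=2: → [18,24); WM=19
i=13 t=17 v=1: → [17,24); WM=19
i=14 t=21 v=7: → [17,25); WM=20
i=15 t=22 v=2: → [17,26); WM=21
i=16 t=20 v=9: → [17,26); WM=21
i=17 t=23 v=6: → [17,27); WM=22
i=18 t=23 v=5: → [17,27); WM=22
i=19 t=23 v=9: → [17,27); WM=22

9 11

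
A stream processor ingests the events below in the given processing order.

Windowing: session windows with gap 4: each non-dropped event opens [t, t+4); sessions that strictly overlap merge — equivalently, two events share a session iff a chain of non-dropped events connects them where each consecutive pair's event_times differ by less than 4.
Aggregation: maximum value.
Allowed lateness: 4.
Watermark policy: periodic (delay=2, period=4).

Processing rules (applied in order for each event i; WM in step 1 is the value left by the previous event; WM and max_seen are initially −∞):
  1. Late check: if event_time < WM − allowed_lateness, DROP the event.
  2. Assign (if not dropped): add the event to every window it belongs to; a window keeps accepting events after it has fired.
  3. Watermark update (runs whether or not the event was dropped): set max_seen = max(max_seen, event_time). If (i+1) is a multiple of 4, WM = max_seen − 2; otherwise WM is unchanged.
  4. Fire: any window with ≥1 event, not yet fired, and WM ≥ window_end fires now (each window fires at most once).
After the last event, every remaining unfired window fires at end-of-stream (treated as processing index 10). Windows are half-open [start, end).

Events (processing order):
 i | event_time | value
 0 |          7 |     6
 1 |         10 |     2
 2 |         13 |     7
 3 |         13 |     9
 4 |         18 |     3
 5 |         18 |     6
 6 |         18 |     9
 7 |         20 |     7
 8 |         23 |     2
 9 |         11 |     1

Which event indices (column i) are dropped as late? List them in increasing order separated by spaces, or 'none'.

i=0 t=7 v=6: → [7,11); WM=−∞
i=1 t=10 v=2: → [7,14); WM=−∞
i=2 t=13 v=7: → [7,17); WM=−∞
i=3 t=13 v=9: → [7,17); WM=11
i=4 t=18 v=3: → [18,22); WM=11
i=5 t=18 v=6: → [18,22); WM=11
i=6 t=18 v=9: → [18,22); WM=11
i=7 t=20 v=7: → [18,24); WM=18
i=8 t=23 v=2: → [18,27); WM=18
i=9 t=11 v=1: DROP (t<18-4); WM=18

9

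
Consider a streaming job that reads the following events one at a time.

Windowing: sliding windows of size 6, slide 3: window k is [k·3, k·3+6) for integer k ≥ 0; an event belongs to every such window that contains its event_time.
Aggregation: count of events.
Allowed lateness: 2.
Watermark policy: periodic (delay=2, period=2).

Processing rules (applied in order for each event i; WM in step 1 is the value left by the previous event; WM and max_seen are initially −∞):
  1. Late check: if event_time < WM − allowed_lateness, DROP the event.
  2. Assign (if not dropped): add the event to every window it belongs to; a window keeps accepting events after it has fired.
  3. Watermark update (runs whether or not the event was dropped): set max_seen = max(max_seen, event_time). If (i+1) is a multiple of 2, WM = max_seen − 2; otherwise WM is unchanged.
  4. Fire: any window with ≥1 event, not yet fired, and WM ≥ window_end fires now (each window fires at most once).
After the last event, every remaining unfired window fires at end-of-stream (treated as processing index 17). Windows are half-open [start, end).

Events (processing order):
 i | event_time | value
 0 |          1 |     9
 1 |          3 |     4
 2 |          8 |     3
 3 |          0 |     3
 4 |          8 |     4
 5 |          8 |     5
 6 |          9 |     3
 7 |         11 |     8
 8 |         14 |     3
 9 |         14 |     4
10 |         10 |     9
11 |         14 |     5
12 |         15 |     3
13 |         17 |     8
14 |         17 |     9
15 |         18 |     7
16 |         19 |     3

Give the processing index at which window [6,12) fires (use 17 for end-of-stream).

9

i=0 t=1 v=9: → [0,6); WM=−∞
i=1 t=3 v=4: → [3,9),[0,6); WM=1
i=2 t=8 v=3: → [6,12),[3,9); WM=1
i=3 t=0 v=3: → [0,6); WM=6; [0,6) fires=3
i=4 t=8 v=4: → [6,12),[3,9); WM=6
i=5 t=8 v=5: → [6,12),[3,9); WM=6
i=6 t=9 v=3: → [9,15),[6,12); WM=6
i=7 t=11 v=8: → [9,15),[6,12); WM=9; [3,9) fires=4
i=8 t=14 v=3: → [12,18),[9,15); WM=9
i=9 t=14 v=4: → [12,18),[9,15); WM=12; [6,12) fires=5
i=10 t=10 v=9: → [9,15),[6,12); WM=12
i=11 t=14 v=5: → [12,18),[9,15); WM=12
i=12 t=15 v=3: → [15,21),[12,18); WM=12
i=13 t=17 v=8: → [15,21),[12,18); WM=15; [9,15) fires=6
i=14 t=17 v=9: → [15,21),[12,18); WM=15
i=15 t=18 v=7: → [18,24),[15,21); WM=16
i=16 t=19 v=3: → [18,24),[15,21); WM=16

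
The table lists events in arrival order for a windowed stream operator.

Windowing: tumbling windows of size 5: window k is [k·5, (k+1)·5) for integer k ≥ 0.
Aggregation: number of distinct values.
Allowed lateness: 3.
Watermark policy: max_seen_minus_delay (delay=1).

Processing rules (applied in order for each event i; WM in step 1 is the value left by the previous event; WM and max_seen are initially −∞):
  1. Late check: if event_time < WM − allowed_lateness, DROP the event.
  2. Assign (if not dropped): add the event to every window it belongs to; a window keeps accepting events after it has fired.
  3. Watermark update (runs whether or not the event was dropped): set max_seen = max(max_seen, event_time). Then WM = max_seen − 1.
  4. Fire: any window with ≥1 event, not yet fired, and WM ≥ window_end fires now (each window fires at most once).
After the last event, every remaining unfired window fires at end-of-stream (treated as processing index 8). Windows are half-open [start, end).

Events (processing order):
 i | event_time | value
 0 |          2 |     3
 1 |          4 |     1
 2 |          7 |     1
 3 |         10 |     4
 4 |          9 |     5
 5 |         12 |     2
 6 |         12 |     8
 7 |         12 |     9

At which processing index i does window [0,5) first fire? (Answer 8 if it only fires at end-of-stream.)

i=0 t=2 v=3: → [0,5); WM=1
i=1 t=4 v=1: → [0,5); WM=3
i=2 t=7 v=1: → [5,10); WM=6; [0,5) fires=2
i=3 t=10 v=4: → [10,15); WM=9
i=4 t=9 v=5: → [5,10); WM=9
i=5 t=12 v=2: → [10,15); WM=11; [5,10) fires=2
i=6 t=12 v=8: → [10,15); WM=11
i=7 t=12 v=9: → [10,15); WM=11

2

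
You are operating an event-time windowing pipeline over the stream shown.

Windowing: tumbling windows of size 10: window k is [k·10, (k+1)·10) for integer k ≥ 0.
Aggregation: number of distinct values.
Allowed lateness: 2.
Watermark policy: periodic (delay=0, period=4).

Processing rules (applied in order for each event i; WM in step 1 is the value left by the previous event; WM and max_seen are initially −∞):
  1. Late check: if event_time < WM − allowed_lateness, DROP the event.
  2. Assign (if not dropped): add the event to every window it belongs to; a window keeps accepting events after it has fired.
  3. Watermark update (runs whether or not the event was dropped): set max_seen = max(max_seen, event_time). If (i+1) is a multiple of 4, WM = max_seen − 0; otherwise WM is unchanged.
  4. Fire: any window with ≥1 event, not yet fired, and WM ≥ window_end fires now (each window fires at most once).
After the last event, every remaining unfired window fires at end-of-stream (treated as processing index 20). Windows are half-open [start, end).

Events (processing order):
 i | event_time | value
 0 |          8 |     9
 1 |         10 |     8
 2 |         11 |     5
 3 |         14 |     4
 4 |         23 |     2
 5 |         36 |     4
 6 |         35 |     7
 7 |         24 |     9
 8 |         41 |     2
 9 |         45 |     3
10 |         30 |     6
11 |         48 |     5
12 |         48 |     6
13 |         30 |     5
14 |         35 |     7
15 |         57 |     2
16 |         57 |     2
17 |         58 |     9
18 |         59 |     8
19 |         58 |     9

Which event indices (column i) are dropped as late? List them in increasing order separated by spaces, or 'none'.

10 13 14

i=0 t=8 v=9: → [0,10); WM=−∞
i=1 t=10 v=8: → [10,20); WM=−∞
i=2 t=11 v=5: → [10,20); WM=−∞
i=3 t=14 v=4: → [10,20); WM=14; [0,10) fires=1
i=4 t=23 v=2: → [20,30); WM=14
i=5 t=36 v=4: → [30,40); WM=14
i=6 t=35 v=7: → [30,40); WM=14
i=7 t=24 v=9: → [20,30); WM=36; [10,20) fires=3 [20,30) fires=2
i=8 t=41 v=2: → [40,50); WM=36
i=9 t=45 v=3: → [40,50); WM=36
i=10 t=30 v=6: DROP (t<36-2); WM=36
i=11 t=48 v=5: → [40,50); WM=48; [30,40) fires=2
i=12 t=48 v=6: → [40,50); WM=48
i=13 t=30 v=5: DROP (t<48-2); WM=48
i=14 t=35 v=7: DROP (t<48-2); WM=48
i=15 t=57 v=2: → [50,60); WM=57; [40,50) fires=4
i=16 t=57 v=2: → [50,60); WM=57
i=17 t=58 v=9: → [50,60); WM=57
i=18 t=59 v=8: → [50,60); WM=57
i=19 t=58 v=9: → [50,60); WM=59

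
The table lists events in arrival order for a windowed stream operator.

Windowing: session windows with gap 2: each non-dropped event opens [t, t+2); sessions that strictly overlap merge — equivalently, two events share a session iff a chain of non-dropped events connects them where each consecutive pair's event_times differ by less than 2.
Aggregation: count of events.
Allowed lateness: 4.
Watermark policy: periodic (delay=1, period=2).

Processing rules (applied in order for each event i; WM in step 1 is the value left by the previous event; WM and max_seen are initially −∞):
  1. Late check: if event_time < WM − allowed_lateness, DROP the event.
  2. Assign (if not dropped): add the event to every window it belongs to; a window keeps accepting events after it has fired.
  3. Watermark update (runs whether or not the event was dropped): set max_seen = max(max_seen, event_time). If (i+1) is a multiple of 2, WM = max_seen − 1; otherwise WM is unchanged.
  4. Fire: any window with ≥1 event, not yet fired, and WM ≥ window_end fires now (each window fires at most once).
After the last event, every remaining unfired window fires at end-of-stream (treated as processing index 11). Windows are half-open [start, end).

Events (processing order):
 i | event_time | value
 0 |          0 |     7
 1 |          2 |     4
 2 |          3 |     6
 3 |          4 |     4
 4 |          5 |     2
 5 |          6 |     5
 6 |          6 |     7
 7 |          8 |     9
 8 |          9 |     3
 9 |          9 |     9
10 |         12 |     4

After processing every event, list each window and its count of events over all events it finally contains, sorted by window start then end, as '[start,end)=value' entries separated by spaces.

[0,2)=1 [2,8)=6 [8,11)=3 [12,14)=1

i=0 t=0 v=7: → [0,2); WM=−∞
i=1 t=2 v=4: → [2,4); WM=1
i=2 t=3 v=6: → [2,5); WM=1
i=3 t=4 v=4: → [2,6); WM=3
i=4 t=5 v=2: → [2,7); WM=3
i=5 t=6 v=5: → [2,8); WM=5
i=6 t=6 v=7: → [2,8); WM=5
i=7 t=8 v=9: → [8,10); WM=7
i=8 t=9 v=3: → [8,11); WM=7
i=9 t=9 v=9: → [8,11); WM=8
i=10 t=12 v=4: → [12,14); WM=8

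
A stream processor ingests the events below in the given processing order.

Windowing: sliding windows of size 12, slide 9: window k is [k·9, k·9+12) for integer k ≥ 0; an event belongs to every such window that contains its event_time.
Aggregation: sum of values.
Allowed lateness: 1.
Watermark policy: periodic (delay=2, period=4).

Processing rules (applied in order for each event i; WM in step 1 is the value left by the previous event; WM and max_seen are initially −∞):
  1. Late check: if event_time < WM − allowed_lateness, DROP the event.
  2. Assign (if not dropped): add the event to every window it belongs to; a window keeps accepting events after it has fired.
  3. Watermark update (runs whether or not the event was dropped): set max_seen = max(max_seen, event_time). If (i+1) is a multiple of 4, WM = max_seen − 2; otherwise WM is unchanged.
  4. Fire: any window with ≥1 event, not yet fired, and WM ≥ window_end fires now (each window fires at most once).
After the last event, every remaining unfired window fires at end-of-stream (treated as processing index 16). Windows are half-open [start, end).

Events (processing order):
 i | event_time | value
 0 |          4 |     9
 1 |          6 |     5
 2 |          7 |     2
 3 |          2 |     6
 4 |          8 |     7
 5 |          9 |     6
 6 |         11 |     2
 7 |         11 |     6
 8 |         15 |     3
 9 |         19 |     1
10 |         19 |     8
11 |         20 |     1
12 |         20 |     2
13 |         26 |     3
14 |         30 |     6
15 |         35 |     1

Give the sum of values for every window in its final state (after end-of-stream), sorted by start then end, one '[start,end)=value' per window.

i=0 t=4 v=9: → [0,12); WM=−∞
i=1 t=6 v=5: → [0,12); WM=−∞
i=2 t=7 v=2: → [0,12); WM=−∞
i=3 t=2 v=6: → [0,12); WM=5
i=4 t=8 v=7: → [0,12); WM=5
i=5 t=9 v=6: → [9,21),[0,12); WM=5
i=6 t=11 v=2: → [9,21),[0,12); WM=5
i=7 t=11 v=6: → [9,21),[0,12); WM=9
i=8 t=15 v=3: → [9,21); WM=9
i=9 t=19 v=1: → [18,30),[9,21); WM=9
i=10 t=19 v=8: → [18,30),[9,21); WM=9
i=11 t=20 v=1: → [18,30),[9,21); WM=18; [0,12) fires=43
i=12 t=20 v=2: → [18,30),[9,21); WM=18
i=13 t=26 v=3: → [18,30); WM=18
i=14 t=30 v=6: → [27,39); WM=18
i=15 t=35 v=1: → [27,39); WM=33; [9,21) fires=29 [18,30) fires=15

[0,12)=43 [9,21)=29 [18,30)=15 [27,39)=7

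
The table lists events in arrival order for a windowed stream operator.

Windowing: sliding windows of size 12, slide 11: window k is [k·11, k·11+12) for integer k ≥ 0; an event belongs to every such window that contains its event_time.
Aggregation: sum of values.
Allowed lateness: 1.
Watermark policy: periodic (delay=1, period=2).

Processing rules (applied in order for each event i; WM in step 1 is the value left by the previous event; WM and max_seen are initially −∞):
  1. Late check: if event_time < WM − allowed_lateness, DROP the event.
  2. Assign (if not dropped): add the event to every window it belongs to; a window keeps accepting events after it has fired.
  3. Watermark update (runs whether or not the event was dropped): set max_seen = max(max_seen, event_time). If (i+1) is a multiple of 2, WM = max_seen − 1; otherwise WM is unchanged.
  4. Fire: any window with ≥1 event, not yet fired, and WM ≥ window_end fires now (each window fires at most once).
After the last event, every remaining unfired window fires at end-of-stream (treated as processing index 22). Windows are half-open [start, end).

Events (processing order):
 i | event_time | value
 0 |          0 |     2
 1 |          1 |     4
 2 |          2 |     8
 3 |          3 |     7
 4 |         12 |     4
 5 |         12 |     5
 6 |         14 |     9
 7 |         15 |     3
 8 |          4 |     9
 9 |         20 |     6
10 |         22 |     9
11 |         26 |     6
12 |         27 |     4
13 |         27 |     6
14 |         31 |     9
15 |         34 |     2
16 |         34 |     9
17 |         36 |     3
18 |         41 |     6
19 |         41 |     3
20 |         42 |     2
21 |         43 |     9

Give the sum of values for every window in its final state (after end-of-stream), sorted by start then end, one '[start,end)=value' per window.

[0,12)=21 [11,23)=36 [22,34)=34 [33,45)=34

i=0 t=0 v=2: → [0,12); WM=−∞
i=1 t=1 v=4: → [0,12); WM=0
i=2 t=2 v=8: → [0,12); WM=0
i=3 t=3 v=7: → [0,12); WM=2
i=4 t=12 v=4: → [11,23); WM=2
i=5 t=12 v=5: → [11,23); WM=11
i=6 t=14 v=9: → [11,23); WM=11
i=7 t=15 v=3: → [11,23); WM=14; [0,12) fires=21
i=8 t=4 v=9: DROP (t<14-1); WM=14
i=9 t=20 v=6: → [11,23); WM=19
i=10 t=22 v=9: → [22,34),[11,23); WM=19
i=11 t=26 v=6: → [22,34); WM=25; [11,23) fires=36
i=12 t=27 v=4: → [22,34); WM=25
i=13 t=27 v=6: → [22,34); WM=26
i=14 t=31 v=9: → [22,34); WM=26
i=15 t=34 v=2: → [33,45); WM=33
i=16 t=34 v=9: → [33,45); WM=33
i=17 t=36 v=3: → [33,45); WM=35; [22,34) fires=34
i=18 t=41 v=6: → [33,45); WM=35
i=19 t=41 v=3: → [33,45); WM=40
i=20 t=42 v=2: → [33,45); WM=40
i=21 t=43 v=9: → [33,45); WM=42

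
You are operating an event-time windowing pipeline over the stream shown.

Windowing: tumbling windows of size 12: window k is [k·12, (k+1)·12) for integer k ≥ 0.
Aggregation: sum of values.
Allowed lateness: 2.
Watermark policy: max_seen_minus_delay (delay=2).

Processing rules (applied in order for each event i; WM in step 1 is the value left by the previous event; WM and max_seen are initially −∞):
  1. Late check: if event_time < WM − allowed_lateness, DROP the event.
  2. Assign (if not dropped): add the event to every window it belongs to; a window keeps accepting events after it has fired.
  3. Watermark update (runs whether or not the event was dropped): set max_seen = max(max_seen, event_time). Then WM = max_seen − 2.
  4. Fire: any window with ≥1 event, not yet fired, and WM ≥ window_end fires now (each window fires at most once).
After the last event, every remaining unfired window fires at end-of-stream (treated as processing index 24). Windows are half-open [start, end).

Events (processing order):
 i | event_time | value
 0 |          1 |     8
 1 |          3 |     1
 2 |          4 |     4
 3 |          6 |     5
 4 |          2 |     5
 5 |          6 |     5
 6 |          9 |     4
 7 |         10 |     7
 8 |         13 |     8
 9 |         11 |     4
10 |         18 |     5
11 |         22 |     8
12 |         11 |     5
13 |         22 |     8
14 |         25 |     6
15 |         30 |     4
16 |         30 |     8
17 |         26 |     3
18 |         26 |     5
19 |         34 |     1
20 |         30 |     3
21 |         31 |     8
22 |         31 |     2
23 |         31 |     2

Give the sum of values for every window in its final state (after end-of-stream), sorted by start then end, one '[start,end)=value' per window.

i=0 t=1 v=8: → [0,12); WM=-1
i=1 t=3 v=1: → [0,12); WM=1
i=2 t=4 v=4: → [0,12); WM=2
i=3 t=6 v=5: → [0,12); WM=4
i=4 t=2 v=5: → [0,12); WM=4
i=5 t=6 v=5: → [0,12); WM=4
i=6 t=9 v=4: → [0,12); WM=7
i=7 t=10 v=7: → [0,12); WM=8
i=8 t=13 v=8: → [12,24); WM=11
i=9 t=11 v=4: → [0,12); WM=11
i=10 t=18 v=5: → [12,24); WM=16; [0,12) fires=43
i=11 t=22 v=8: → [12,24); WM=20
i=12 t=11 v=5: DROP (t<20-2); WM=20
i=13 t=22 v=8: → [12,24); WM=20
i=14 t=25 v=6: → [24,36); WM=23
i=15 t=30 v=4: → [24,36); WM=28; [12,24) fires=29
i=16 t=30 v=8: → [24,36); WM=28
i=17 t=26 v=3: → [24,36); WM=28
i=18 t=26 v=5: → [24,36); WM=28
i=19 t=34 v=1: → [24,36); WM=32
i=20 t=30 v=3: → [24,36); WM=32
i=21 t=31 v=8: → [24,36); WM=32
i=22 t=31 v=2: → [24,36); WM=32
i=23 t=31 v=2: → [24,36); WM=32

[0,12)=43 [12,24)=29 [24,36)=42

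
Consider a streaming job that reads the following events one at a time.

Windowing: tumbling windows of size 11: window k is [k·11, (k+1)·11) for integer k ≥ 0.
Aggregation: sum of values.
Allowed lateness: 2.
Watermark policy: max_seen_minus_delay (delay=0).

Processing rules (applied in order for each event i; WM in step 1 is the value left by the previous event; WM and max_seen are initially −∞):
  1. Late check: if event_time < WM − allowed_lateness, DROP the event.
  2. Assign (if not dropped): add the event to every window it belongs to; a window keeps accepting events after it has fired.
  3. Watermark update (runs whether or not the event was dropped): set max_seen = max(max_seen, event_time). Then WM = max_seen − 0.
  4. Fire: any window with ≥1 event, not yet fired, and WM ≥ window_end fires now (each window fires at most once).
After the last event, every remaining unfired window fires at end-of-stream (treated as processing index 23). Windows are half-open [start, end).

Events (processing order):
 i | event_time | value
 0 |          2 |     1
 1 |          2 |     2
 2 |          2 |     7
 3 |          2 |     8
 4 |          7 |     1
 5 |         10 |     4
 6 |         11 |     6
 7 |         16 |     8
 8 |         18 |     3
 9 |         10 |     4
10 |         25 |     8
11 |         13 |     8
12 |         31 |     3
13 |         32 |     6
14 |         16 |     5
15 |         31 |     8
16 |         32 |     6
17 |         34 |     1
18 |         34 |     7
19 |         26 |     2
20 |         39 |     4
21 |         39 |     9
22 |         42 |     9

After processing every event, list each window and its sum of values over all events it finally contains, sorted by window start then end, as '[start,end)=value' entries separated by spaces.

i=0 t=2 v=1: → [0,11); WM=2
i=1 t=2 v=2: → [0,11); WM=2
i=2 t=2 v=7: → [0,11); WM=2
i=3 t=2 v=8: → [0,11); WM=2
i=4 t=7 v=1: → [0,11); WM=7
i=5 t=10 v=4: → [0,11); WM=10
i=6 t=11 v=6: → [11,22); WM=11; [0,11) fires=23
i=7 t=16 v=8: → [11,22); WM=16
i=8 t=18 v=3: → [11,22); WM=18
i=9 t=10 v=4: DROP (t<18-2); WM=18
i=10 t=25 v=8: → [22,33); WM=25; [11,22) fires=17
i=11 t=13 v=8: DROP (t<25-2); WM=25
i=12 t=31 v=3: → [22,33); WM=31
i=13 t=32 v=6: → [22,33); WM=32
i=14 t=16 v=5: DROP (t<32-2); WM=32
i=15 t=31 v=8: → [22,33); WM=32
i=16 t=32 v=6: → [22,33); WM=32
i=17 t=34 v=1: → [33,44); WM=34; [22,33) fires=31
i=18 t=34 v=7: → [33,44); WM=34
i=19 t=26 v=2: DROP (t<34-2); WM=34
i=20 t=39 v=4: → [33,44); WM=39
i=21 t=39 v=9: → [33,44); WM=39
i=22 t=42 v=9: → [33,44); WM=42

[0,11)=23 [11,22)=17 [22,33)=31 [33,44)=30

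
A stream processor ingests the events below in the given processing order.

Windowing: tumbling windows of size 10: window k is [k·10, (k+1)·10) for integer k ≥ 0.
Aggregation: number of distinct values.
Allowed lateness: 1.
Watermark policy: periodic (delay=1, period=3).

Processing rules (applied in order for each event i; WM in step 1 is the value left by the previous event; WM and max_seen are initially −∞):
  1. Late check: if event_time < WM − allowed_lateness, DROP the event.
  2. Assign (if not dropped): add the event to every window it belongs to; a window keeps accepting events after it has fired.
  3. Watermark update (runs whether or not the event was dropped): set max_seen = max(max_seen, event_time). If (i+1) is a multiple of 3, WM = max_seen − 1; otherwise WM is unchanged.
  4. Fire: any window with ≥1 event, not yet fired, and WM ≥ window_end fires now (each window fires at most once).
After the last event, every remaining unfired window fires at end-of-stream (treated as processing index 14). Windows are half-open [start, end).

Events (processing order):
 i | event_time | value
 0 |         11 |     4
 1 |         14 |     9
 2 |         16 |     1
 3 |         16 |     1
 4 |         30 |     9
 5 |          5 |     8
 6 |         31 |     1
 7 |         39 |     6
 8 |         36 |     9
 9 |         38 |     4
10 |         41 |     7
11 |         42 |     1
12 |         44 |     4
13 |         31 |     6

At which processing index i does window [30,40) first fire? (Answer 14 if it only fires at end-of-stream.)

11

i=0 t=11 v=4: → [10,20); WM=−∞
i=1 t=14 v=9: → [10,20); WM=−∞
i=2 t=16 v=1: → [10,20); WM=15
i=3 t=16 v=1: → [10,20); WM=15
i=4 t=30 v=9: → [30,40); WM=15
i=5 t=5 v=8: DROP (t<15-1); WM=29; [10,20) fires=3
i=6 t=31 v=1: → [30,40); WM=29
i=7 t=39 v=6: → [30,40); WM=29
i=8 t=36 v=9: → [30,40); WM=38
i=9 t=38 v=4: → [30,40); WM=38
i=10 t=41 v=7: → [40,50); WM=38
i=11 t=42 v=1: → [40,50); WM=41; [30,40) fires=4
i=12 t=44 v=4: → [40,50); WM=41
i=13 t=31 v=6: DROP (t<41-1); WM=41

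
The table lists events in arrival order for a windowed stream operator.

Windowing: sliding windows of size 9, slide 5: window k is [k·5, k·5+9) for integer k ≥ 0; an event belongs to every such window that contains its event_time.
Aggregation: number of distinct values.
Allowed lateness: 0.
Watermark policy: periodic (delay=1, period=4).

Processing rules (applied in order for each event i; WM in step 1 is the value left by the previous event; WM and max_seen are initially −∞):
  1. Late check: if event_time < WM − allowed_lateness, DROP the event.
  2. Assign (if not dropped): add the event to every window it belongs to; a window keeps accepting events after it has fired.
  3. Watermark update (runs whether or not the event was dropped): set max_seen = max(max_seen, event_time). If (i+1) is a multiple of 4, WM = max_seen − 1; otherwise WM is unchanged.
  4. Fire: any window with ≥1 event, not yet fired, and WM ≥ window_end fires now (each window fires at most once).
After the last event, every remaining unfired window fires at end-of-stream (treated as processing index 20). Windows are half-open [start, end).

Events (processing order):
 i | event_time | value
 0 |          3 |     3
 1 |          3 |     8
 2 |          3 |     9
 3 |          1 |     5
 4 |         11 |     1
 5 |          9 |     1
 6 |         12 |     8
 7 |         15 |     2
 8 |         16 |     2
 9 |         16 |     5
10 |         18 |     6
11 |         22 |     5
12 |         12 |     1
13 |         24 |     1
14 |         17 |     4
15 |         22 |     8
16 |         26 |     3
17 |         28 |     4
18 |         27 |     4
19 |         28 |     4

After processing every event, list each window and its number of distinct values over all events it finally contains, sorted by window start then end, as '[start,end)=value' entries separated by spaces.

[0,9)=4 [5,14)=2 [10,19)=5 [15,24)=4 [20,29)=5 [25,34)=2

i=0 t=3 v=3: → [0,9); WM=−∞
i=1 t=3 v=8: → [0,9); WM=−∞
i=2 t=3 v=9: → [0,9); WM=−∞
i=3 t=1 v=5: → [0,9); WM=2
i=4 t=11 v=1: → [10,19),[5,14); WM=2
i=5 t=9 v=1: → [5,14); WM=2
i=6 t=12 v=8: → [10,19),[5,14); WM=2
i=7 t=15 v=2: → [15,24),[10,19); WM=14; [0,9) fires=4 [5,14) fires=2
i=8 t=16 v=2: → [15,24),[10,19); WM=14
i=9 t=16 v=5: → [15,24),[10,19); WM=14
i=10 t=18 v=6: → [15,24),[10,19); WM=14
i=11 t=22 v=5: → [20,29),[15,24); WM=21; [10,19) fires=5
i=12 t=12 v=1: DROP (t<21-0); WM=21
i=13 t=24 v=1: → [20,29); WM=21
i=14 t=17 v=4: DROP (t<21-0); WM=21
i=15 t=22 v=8: → [20,29),[15,24); WM=23
i=16 t=26 v=3: → [25,34),[20,29); WM=23
i=17 t=28 v=4: → [25,34),[20,29); WM=23
i=18 t=27 v=4: → [25,34),[20,29); WM=23
i=19 t=28 v=4: → [25,34),[20,29); WM=27; [15,24) fires=4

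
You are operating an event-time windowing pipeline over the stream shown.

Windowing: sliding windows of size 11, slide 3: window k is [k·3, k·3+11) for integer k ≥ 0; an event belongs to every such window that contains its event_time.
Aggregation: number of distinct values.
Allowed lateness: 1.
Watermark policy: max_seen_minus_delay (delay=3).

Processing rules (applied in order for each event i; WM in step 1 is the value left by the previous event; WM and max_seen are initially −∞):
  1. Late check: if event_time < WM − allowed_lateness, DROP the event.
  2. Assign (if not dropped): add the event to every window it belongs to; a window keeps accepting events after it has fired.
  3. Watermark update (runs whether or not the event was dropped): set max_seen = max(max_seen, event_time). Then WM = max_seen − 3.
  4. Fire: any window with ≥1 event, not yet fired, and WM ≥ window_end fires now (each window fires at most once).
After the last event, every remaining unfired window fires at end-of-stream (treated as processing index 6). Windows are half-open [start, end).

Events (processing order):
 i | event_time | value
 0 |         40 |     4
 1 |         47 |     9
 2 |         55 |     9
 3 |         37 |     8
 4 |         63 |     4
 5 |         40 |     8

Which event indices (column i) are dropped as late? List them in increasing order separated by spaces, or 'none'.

3 5

i=0 t=40 v=4: → [39,50),[36,47),[33,44),[30,41); WM=37
i=1 t=47 v=9: → [45,56),[42,53),[39,50); WM=44; [30,41) fires=1 [33,44) fires=1
i=2 t=55 v=9: → [54,65),[51,62),[48,59),[45,56); WM=52; [36,47) fires=1 [39,50) fires=2
i=3 t=37 v=8: DROP (t<52-1); WM=52
i=4 t=63 v=4: → [63,74),[60,71),[57,68),[54,65); WM=60; [42,53) fires=1 [45,56) fires=1 [48,59) fires=1
i=5 t=40 v=8: DROP (t<60-1); WM=60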